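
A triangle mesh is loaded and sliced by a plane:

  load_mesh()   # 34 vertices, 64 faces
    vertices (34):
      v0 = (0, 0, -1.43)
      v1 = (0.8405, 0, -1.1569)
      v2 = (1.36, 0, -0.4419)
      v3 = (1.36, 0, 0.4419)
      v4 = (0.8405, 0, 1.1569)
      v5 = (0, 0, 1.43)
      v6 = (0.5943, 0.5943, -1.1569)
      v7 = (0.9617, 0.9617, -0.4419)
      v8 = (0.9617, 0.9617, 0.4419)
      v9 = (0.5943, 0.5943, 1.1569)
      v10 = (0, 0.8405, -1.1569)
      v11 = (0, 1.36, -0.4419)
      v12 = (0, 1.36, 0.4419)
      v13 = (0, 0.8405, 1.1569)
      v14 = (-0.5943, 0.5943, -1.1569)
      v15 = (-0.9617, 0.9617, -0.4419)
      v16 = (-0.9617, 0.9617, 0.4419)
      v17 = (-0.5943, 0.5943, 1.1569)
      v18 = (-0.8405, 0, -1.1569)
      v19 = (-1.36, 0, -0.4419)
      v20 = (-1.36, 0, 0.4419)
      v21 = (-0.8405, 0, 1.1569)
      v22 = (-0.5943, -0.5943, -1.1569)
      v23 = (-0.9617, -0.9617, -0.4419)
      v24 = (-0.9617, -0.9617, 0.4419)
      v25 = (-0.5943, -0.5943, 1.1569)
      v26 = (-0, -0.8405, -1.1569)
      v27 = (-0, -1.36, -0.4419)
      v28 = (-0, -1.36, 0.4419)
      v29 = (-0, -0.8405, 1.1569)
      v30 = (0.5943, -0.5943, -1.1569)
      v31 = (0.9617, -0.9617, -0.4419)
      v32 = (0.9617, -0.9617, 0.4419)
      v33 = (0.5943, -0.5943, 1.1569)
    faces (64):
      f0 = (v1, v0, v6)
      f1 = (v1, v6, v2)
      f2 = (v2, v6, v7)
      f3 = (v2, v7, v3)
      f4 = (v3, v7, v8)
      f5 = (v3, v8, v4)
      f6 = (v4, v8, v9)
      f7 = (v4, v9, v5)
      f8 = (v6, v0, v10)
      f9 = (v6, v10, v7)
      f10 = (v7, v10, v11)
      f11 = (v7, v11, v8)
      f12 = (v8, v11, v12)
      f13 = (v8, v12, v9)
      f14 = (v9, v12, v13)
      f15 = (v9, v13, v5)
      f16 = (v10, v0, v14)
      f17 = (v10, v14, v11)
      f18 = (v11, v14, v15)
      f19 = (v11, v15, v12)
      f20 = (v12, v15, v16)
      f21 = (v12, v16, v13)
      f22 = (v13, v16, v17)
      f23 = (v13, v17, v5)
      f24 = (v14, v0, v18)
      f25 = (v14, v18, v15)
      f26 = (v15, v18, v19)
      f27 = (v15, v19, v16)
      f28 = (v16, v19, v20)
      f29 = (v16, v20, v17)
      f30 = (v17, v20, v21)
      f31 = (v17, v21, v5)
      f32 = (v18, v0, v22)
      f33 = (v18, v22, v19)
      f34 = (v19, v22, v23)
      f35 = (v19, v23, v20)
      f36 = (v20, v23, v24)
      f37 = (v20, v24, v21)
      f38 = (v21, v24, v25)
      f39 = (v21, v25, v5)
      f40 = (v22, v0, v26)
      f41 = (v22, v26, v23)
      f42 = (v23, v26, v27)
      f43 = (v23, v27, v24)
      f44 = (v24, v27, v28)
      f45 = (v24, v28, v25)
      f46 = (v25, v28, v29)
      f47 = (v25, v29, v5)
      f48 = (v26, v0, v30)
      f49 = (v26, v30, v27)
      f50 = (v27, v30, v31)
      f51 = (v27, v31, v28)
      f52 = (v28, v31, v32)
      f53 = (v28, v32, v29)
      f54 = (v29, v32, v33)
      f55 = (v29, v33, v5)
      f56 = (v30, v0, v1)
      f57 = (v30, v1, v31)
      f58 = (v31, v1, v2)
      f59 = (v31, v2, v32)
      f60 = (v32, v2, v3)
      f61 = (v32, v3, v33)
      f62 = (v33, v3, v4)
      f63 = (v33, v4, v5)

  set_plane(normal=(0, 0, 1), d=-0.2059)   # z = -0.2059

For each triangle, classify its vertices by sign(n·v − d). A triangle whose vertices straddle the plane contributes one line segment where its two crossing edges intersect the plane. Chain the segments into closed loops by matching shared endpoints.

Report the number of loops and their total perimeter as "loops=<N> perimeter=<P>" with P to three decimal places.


Straddling triangles (16 of 64):
  (v2,v7,v3) [--+] → (1.06806, 0.704898, -0.2059)–(1.36, 0, -0.2059)  len=0.7630
  (v3,v7,v8) [+-+] → (1.06806, 0.704898, -0.2059)–(0.9617, 0.9617, -0.2059)  len=0.2780
  (v7,v11,v8) [--+] → (0.256802, 1.25364, -0.2059)–(0.9617, 0.9617, -0.2059)  len=0.7630
  (v8,v11,v12) [+-+] → (0.256802, 1.25364, -0.2059)–(0, 1.36, -0.2059)  len=0.2780
  (v11,v15,v12) [--+] → (-0.704898, 1.06806, -0.2059)–(0, 1.36, -0.2059)  len=0.7630
  (v12,v15,v16) [+-+] → (-0.704898, 1.06806, -0.2059)–(-0.9617, 0.9617, -0.2059)  len=0.2780
  (v15,v19,v16) [--+] → (-1.25364, 0.256802, -0.2059)–(-0.9617, 0.9617, -0.2059)  len=0.7630
  (v16,v19,v20) [+-+] → (-1.25364, 0.256802, -0.2059)–(-1.36, 0, -0.2059)  len=0.2780
  (v19,v23,v20) [--+] → (-1.06806, -0.704898, -0.2059)–(-1.36, 0, -0.2059)  len=0.7630
  (v20,v23,v24) [+-+] → (-1.06806, -0.704898, -0.2059)–(-0.9617, -0.9617, -0.2059)  len=0.2780
  (v23,v27,v24) [--+] → (-0.256802, -1.25364, -0.2059)–(-0.9617, -0.9617, -0.2059)  len=0.7630
  (v24,v27,v28) [+-+] → (-0.256802, -1.25364, -0.2059)–(0, -1.36, -0.2059)  len=0.2780
  (v27,v31,v28) [--+] → (0.704898, -1.06806, -0.2059)–(0, -1.36, -0.2059)  len=0.7630
  (v28,v31,v32) [+-+] → (0.704898, -1.06806, -0.2059)–(0.9617, -0.9617, -0.2059)  len=0.2780
  (v31,v2,v32) [--+] → (1.25364, -0.256802, -0.2059)–(0.9617, -0.9617, -0.2059)  len=0.7630
  (v32,v2,v3) [+-+] → (1.25364, -0.256802, -0.2059)–(1.36, 0, -0.2059)  len=0.2780

Chained into 1 loop(s):
  loop 1: 16 segments, perimeter = 8.3273
Total perimeter = 8.327

loops=1 perimeter=8.327


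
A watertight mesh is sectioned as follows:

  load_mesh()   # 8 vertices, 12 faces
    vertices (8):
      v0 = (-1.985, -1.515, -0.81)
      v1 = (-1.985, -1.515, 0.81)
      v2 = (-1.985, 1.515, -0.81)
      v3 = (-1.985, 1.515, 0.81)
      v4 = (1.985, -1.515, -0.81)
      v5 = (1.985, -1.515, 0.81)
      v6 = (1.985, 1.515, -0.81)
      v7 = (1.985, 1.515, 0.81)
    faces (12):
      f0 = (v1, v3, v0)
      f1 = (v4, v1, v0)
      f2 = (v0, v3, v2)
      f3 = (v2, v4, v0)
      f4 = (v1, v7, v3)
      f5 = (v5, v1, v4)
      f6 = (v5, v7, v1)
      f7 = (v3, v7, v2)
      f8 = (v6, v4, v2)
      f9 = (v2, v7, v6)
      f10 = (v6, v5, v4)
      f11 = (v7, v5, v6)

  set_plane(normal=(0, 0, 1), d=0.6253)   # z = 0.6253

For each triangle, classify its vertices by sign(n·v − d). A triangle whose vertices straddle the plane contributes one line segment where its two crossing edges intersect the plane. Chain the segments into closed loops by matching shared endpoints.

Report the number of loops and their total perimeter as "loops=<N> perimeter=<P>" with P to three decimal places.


Straddling triangles (8 of 12):
  (v1,v3,v0) [++-] → (-1.985, 1.16954, 0.6253)–(-1.985, -1.515, 0.6253)  len=2.6845
  (v4,v1,v0) [-+-] → (-1.53237, -1.515, 0.6253)–(-1.985, -1.515, 0.6253)  len=0.4526
  (v0,v3,v2) [-+-] → (-1.985, 1.16954, 0.6253)–(-1.985, 1.515, 0.6253)  len=0.3455
  (v5,v1,v4) [++-] → (-1.53237, -1.515, 0.6253)–(1.985, -1.515, 0.6253)  len=3.5174
  (v3,v7,v2) [++-] → (1.53237, 1.515, 0.6253)–(-1.985, 1.515, 0.6253)  len=3.5174
  (v2,v7,v6) [-+-] → (1.53237, 1.515, 0.6253)–(1.985, 1.515, 0.6253)  len=0.4526
  (v6,v5,v4) [-+-] → (1.985, -1.16954, 0.6253)–(1.985, -1.515, 0.6253)  len=0.3455
  (v7,v5,v6) [++-] → (1.985, -1.16954, 0.6253)–(1.985, 1.515, 0.6253)  len=2.6845

Chained into 1 loop(s):
  loop 1: 8 segments, perimeter = 14.0000
Total perimeter = 14.000

loops=1 perimeter=14.000


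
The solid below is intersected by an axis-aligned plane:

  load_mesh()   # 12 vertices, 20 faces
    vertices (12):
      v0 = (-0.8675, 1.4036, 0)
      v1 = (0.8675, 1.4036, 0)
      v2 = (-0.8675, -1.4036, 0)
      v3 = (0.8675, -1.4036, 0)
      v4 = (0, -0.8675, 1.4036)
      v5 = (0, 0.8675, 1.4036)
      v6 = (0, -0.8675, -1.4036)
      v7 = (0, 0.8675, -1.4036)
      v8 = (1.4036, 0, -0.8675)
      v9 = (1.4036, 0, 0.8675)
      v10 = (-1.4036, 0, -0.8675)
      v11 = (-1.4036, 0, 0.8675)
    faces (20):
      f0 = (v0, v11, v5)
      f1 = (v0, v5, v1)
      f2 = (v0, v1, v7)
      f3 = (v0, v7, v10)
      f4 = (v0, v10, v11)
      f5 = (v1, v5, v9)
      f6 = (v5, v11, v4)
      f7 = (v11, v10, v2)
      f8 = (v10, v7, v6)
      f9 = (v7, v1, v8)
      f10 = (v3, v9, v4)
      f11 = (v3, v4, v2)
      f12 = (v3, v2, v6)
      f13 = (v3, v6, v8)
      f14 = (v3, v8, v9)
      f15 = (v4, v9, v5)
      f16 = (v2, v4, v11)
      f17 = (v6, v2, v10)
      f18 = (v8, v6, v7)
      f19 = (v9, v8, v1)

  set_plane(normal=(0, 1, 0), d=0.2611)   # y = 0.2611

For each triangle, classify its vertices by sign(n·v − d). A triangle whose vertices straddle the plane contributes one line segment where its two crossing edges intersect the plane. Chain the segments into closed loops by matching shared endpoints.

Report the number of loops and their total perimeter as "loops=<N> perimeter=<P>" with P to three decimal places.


loops=1 perimeter=8.851

Straddling triangles (10 of 20):
  (v0,v11,v5) [+-+] → (-1.30387, 0.2611, 0.706126)–(-0.981145, 0.2611, 1.02886)  len=0.4564
  (v0,v7,v10) [++-] → (-0.981145, 0.2611, -1.02886)–(-1.30387, 0.2611, -0.706126)  len=0.4564
  (v0,v10,v11) [+--] → (-1.30387, 0.2611, -0.706126)–(-1.30387, 0.2611, 0.706126)  len=1.4123
  (v1,v5,v9) [++-] → (0.981145, 0.2611, 1.02886)–(1.30387, 0.2611, 0.706126)  len=0.4564
  (v5,v11,v4) [+--] → (-0.981145, 0.2611, 1.02886)–(0, 0.2611, 1.4036)  len=1.0503
  (v10,v7,v6) [-+-] → (-0.981145, 0.2611, -1.02886)–(0, 0.2611, -1.4036)  len=1.0503
  (v7,v1,v8) [++-] → (1.30387, 0.2611, -0.706126)–(0.981145, 0.2611, -1.02886)  len=0.4564
  (v4,v9,v5) [--+] → (0.981145, 0.2611, 1.02886)–(0, 0.2611, 1.4036)  len=1.0503
  (v8,v6,v7) [--+] → (0, 0.2611, -1.4036)–(0.981145, 0.2611, -1.02886)  len=1.0503
  (v9,v8,v1) [--+] → (1.30387, 0.2611, -0.706126)–(1.30387, 0.2611, 0.706126)  len=1.4123

Chained into 1 loop(s):
  loop 1: 10 segments, perimeter = 8.8512
Total perimeter = 8.851


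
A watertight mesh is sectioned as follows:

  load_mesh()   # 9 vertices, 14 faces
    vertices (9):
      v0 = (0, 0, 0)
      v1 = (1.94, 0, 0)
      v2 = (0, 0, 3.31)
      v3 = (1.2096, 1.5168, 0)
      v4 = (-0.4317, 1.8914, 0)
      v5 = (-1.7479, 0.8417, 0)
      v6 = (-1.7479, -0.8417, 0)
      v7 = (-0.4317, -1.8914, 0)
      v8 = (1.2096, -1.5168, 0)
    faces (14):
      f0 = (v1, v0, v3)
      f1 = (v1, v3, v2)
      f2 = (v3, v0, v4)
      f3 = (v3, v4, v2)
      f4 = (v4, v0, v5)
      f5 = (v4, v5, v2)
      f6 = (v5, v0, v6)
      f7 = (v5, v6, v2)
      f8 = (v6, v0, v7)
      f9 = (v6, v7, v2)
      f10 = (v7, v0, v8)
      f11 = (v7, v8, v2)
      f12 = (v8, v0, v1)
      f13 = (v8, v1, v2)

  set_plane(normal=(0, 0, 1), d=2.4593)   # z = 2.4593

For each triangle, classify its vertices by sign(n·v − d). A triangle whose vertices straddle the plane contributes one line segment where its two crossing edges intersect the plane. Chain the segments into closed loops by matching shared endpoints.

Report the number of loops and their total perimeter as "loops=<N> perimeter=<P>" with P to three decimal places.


Straddling triangles (7 of 14):
  (v1,v3,v2) [--+] → (0.310878, 0.389831, 2.4593)–(0.498598, 0, 2.4593)  len=0.4327
  (v3,v4,v2) [--+] → (-0.110951, 0.486107, 2.4593)–(0.310878, 0.389831, 2.4593)  len=0.4327
  (v4,v5,v2) [--+] → (-0.449226, 0.216325, 2.4593)–(-0.110951, 0.486107, 2.4593)  len=0.4327
  (v5,v6,v2) [--+] → (-0.449226, -0.216325, 2.4593)–(-0.449226, 0.216325, 2.4593)  len=0.4326
  (v6,v7,v2) [--+] → (-0.110951, -0.486107, 2.4593)–(-0.449226, -0.216325, 2.4593)  len=0.4327
  (v7,v8,v2) [--+] → (0.310878, -0.389831, 2.4593)–(-0.110951, -0.486107, 2.4593)  len=0.4327
  (v8,v1,v2) [--+] → (0.498598, 0, 2.4593)–(0.310878, -0.389831, 2.4593)  len=0.4327

Chained into 1 loop(s):
  loop 1: 7 segments, perimeter = 3.0287
Total perimeter = 3.029

loops=1 perimeter=3.029


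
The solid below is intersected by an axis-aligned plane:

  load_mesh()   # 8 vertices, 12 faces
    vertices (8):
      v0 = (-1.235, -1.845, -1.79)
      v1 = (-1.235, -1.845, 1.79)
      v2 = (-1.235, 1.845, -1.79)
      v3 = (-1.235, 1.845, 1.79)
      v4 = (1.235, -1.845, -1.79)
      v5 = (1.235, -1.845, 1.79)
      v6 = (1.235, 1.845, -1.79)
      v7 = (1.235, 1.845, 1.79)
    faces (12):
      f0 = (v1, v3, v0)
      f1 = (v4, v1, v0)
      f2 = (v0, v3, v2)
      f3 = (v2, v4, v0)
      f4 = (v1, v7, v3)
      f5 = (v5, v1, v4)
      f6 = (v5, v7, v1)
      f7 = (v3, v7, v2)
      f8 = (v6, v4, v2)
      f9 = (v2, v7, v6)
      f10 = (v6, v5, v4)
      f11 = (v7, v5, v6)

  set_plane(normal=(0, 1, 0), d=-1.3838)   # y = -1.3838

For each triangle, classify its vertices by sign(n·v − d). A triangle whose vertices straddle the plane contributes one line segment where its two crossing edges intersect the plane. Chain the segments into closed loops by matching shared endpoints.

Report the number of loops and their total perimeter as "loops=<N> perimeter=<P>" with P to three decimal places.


Straddling triangles (8 of 12):
  (v1,v3,v0) [-+-] → (-1.235, -1.3838, 1.79)–(-1.235, -1.3838, -1.34255)  len=3.1325
  (v0,v3,v2) [-++] → (-1.235, -1.3838, -1.34255)–(-1.235, -1.3838, -1.79)  len=0.4475
  (v2,v4,v0) [+--] → (0.926283, -1.3838, -1.79)–(-1.235, -1.3838, -1.79)  len=2.1613
  (v1,v7,v3) [-++] → (-0.926283, -1.3838, 1.79)–(-1.235, -1.3838, 1.79)  len=0.3087
  (v5,v7,v1) [-+-] → (1.235, -1.3838, 1.79)–(-0.926283, -1.3838, 1.79)  len=2.1613
  (v6,v4,v2) [+-+] → (1.235, -1.3838, -1.79)–(0.926283, -1.3838, -1.79)  len=0.3087
  (v6,v5,v4) [+--] → (1.235, -1.3838, 1.34255)–(1.235, -1.3838, -1.79)  len=3.1325
  (v7,v5,v6) [+-+] → (1.235, -1.3838, 1.79)–(1.235, -1.3838, 1.34255)  len=0.4475

Chained into 1 loop(s):
  loop 1: 8 segments, perimeter = 12.1000
Total perimeter = 12.100

loops=1 perimeter=12.100


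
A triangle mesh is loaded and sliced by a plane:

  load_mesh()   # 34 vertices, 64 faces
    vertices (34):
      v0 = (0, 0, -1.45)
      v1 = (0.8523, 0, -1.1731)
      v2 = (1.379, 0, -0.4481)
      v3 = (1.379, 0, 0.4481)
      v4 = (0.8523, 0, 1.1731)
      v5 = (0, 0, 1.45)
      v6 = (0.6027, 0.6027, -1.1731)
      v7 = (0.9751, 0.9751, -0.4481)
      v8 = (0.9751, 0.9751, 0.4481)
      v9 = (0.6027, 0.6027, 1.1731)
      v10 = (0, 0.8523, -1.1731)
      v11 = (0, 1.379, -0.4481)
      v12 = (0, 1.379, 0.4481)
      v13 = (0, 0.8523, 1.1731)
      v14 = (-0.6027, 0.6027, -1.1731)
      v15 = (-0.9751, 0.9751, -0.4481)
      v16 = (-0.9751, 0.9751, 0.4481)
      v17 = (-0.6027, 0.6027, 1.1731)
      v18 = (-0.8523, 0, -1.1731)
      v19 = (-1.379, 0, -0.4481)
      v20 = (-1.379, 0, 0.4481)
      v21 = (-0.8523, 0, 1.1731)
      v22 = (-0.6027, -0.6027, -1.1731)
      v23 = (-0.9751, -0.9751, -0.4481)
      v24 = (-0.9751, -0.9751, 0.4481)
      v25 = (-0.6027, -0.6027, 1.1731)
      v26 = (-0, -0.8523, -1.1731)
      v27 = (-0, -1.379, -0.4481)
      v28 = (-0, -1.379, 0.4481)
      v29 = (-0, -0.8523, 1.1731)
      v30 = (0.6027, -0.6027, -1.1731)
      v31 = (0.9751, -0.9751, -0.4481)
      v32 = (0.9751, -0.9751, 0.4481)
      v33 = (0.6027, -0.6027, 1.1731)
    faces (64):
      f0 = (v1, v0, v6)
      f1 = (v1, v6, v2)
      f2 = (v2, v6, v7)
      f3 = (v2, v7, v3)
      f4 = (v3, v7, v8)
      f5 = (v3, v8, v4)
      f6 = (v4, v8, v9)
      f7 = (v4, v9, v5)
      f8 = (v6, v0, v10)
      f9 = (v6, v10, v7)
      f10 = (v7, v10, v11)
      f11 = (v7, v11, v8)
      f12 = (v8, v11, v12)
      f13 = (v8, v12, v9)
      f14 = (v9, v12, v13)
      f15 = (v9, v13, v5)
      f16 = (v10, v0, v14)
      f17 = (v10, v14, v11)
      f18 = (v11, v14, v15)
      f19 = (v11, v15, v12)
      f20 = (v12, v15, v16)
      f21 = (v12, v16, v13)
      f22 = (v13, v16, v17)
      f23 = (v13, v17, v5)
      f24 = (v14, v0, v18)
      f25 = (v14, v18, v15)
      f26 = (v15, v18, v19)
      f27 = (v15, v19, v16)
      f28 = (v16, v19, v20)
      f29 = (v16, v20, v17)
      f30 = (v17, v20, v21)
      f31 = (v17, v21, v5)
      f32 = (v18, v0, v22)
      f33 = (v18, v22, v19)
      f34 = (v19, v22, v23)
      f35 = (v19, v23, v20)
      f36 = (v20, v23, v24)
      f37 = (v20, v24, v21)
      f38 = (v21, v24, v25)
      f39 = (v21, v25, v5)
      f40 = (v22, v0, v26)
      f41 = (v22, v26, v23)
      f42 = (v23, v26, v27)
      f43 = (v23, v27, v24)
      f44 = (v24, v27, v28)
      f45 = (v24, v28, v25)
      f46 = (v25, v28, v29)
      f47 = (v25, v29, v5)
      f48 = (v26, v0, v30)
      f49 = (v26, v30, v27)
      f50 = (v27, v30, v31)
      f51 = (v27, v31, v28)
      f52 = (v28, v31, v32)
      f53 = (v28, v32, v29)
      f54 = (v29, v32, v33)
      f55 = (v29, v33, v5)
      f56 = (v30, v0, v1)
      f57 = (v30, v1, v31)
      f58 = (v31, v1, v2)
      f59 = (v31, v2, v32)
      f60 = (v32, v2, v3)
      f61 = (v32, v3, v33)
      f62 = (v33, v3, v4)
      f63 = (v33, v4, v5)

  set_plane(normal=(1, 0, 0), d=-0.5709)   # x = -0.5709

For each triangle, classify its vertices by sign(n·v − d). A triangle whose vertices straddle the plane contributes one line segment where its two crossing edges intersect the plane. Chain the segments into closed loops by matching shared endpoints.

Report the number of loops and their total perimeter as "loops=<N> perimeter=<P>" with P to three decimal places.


loops=1 perimeter=7.870

Straddling triangles (20 of 64):
  (v10,v0,v14) [++-] → (-0.5709, 0.5709, -1.18771)–(-0.5709, 0.61587, -1.1731)  len=0.0473
  (v10,v14,v11) [+-+] → (-0.5709, 0.61587, -1.1731)–(-0.5709, 0.64366, -1.13485)  len=0.0473
  (v11,v14,v15) [+--] → (-0.5709, 0.64366, -1.13485)–(-0.5709, 1.14253, -0.4481)  len=0.8488
  (v11,v15,v12) [+-+] → (-0.5709, 1.14253, -0.4481)–(-0.5709, 1.14253, -0.0766058)  len=0.3715
  (v12,v15,v16) [+--] → (-0.5709, 1.14253, -0.0766058)–(-0.5709, 1.14253, 0.4481)  len=0.5247
  (v12,v16,v13) [+-+] → (-0.5709, 1.14253, 0.4481)–(-0.5709, 0.924197, 0.748628)  len=0.3715
  (v13,v16,v17) [+--] → (-0.5709, 0.924197, 0.748628)–(-0.5709, 0.61587, 1.1731)  len=0.5246
  (v13,v17,v5) [+-+] → (-0.5709, 0.61587, 1.1731)–(-0.5709, 0.5709, 1.18771)  len=0.0473
  (v14,v0,v18) [-+-] → (-0.5709, 0.5709, -1.18771)–(-0.5709, 0, -1.26452)  len=0.5760
  (v17,v21,v5) [--+] → (-0.5709, 0, 1.26452)–(-0.5709, 0.5709, 1.18771)  len=0.5760
  (v18,v0,v22) [-+-] → (-0.5709, 0, -1.26452)–(-0.5709, -0.5709, -1.18771)  len=0.5760
  (v21,v25,v5) [--+] → (-0.5709, -0.5709, 1.18771)–(-0.5709, 0, 1.26452)  len=0.5760
  (v22,v0,v26) [-++] → (-0.5709, -0.5709, -1.18771)–(-0.5709, -0.61587, -1.1731)  len=0.0473
  (v22,v26,v23) [-+-] → (-0.5709, -0.61587, -1.1731)–(-0.5709, -0.924197, -0.748628)  len=0.5246
  (v23,v26,v27) [-++] → (-0.5709, -0.924197, -0.748628)–(-0.5709, -1.14253, -0.4481)  len=0.3715
  (v23,v27,v24) [-+-] → (-0.5709, -1.14253, -0.4481)–(-0.5709, -1.14253, 0.0766058)  len=0.5247
  (v24,v27,v28) [-++] → (-0.5709, -1.14253, 0.0766058)–(-0.5709, -1.14253, 0.4481)  len=0.3715
  (v24,v28,v25) [-+-] → (-0.5709, -1.14253, 0.4481)–(-0.5709, -0.64366, 1.13485)  len=0.8488
  (v25,v28,v29) [-++] → (-0.5709, -0.64366, 1.13485)–(-0.5709, -0.61587, 1.1731)  len=0.0473
  (v25,v29,v5) [-++] → (-0.5709, -0.61587, 1.1731)–(-0.5709, -0.5709, 1.18771)  len=0.0473

Chained into 1 loop(s):
  loop 1: 20 segments, perimeter = 7.8701
Total perimeter = 7.870


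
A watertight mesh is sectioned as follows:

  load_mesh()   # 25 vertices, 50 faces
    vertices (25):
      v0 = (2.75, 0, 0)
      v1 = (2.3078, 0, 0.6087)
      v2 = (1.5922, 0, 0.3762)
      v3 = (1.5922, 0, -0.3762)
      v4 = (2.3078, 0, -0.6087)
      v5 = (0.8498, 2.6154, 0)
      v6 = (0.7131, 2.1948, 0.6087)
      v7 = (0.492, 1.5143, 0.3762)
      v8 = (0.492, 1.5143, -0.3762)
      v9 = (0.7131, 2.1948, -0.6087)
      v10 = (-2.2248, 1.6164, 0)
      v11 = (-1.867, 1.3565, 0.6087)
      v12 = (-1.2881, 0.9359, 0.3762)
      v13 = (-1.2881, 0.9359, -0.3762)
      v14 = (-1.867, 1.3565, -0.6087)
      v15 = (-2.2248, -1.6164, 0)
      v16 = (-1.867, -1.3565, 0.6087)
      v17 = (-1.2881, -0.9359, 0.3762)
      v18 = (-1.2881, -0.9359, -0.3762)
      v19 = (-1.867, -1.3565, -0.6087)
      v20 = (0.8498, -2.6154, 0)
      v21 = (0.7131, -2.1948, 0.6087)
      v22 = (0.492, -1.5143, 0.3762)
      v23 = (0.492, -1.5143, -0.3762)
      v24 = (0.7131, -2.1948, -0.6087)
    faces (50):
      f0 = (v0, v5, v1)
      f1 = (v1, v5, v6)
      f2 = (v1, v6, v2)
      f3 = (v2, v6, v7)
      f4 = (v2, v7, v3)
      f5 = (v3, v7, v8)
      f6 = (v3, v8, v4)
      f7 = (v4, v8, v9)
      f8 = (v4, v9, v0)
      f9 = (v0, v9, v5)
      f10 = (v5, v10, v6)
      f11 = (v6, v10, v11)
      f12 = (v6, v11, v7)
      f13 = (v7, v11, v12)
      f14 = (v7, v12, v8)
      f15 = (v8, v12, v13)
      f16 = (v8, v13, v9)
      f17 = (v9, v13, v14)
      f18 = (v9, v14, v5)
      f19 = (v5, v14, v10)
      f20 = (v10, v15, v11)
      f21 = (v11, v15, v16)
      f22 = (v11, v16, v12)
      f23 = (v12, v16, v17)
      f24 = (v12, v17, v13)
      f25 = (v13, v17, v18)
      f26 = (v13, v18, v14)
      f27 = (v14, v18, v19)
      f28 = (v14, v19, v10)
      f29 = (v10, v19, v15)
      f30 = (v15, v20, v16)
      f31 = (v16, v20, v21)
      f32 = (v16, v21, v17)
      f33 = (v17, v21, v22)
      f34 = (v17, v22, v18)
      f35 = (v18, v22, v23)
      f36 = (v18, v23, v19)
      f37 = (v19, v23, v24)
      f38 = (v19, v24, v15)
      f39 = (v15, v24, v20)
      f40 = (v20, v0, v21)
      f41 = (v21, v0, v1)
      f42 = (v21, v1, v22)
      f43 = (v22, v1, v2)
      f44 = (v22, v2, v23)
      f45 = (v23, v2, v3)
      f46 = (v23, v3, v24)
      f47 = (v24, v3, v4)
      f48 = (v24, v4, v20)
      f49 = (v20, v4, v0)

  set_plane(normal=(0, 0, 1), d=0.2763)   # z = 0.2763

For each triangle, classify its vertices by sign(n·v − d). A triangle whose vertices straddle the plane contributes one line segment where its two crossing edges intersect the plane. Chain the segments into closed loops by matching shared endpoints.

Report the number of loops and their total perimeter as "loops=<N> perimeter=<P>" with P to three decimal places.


loops=2 perimeter=24.343

Straddling triangles (20 of 50):
  (v0,v5,v1) [--+] → (1.51161, 1.42822, 0.2763)–(2.54928, 0, 0.2763)  len=1.7654
  (v1,v5,v6) [+-+] → (1.51161, 1.42822, 0.2763)–(0.787749, 2.42448, 0.2763)  len=1.2315
  (v2,v7,v3) [++-] → (0.638079, 1.31324, 0.2763)–(1.5922, 0, 0.2763)  len=1.6233
  (v3,v7,v8) [-+-] → (0.638079, 1.31324, 0.2763)–(0.492, 1.5143, 0.2763)  len=0.2485
  (v5,v10,v6) [--+] → (-0.891234, 1.87895, 0.2763)–(0.787749, 2.42448, 0.2763)  len=1.7654
  (v6,v10,v11) [+-+] → (-0.891234, 1.87895, 0.2763)–(-2.06239, 1.49843, 0.2763)  len=1.2314
  (v7,v12,v8) [++-] → (-1.05175, 1.0127, 0.2763)–(0.492, 1.5143, 0.2763)  len=1.6232
  (v8,v12,v13) [-+-] → (-1.05175, 1.0127, 0.2763)–(-1.2881, 0.9359, 0.2763)  len=0.2485
  (v10,v15,v11) [--+] → (-2.06239, -0.266947, 0.2763)–(-2.06239, 1.49843, 0.2763)  len=1.7654
  (v11,v15,v16) [+-+] → (-2.06239, -0.266947, 0.2763)–(-2.06239, -1.49843, 0.2763)  len=1.2315
  (v12,v17,v13) [++-] → (-1.2881, -0.687372, 0.2763)–(-1.2881, 0.9359, 0.2763)  len=1.6233
  (v13,v17,v18) [-+-] → (-1.2881, -0.687372, 0.2763)–(-1.2881, -0.9359, 0.2763)  len=0.2485
  (v15,v20,v16) [--+] → (-0.383405, -2.04396, 0.2763)–(-2.06239, -1.49843, 0.2763)  len=1.7654
  (v16,v20,v21) [+-+] → (-0.383405, -2.04396, 0.2763)–(0.787749, -2.42448, 0.2763)  len=1.2314
  (v17,v22,v18) [++-] → (0.255647, -1.4375, 0.2763)–(-1.2881, -0.9359, 0.2763)  len=1.6232
  (v18,v22,v23) [-+-] → (0.255647, -1.4375, 0.2763)–(0.492, -1.5143, 0.2763)  len=0.2485
  (v20,v0,v21) [--+] → (1.82541, -0.99626, 0.2763)–(0.787749, -2.42448, 0.2763)  len=1.7654
  (v21,v0,v1) [+-+] → (1.82541, -0.99626, 0.2763)–(2.54928, 0, 0.2763)  len=1.2315
  (v22,v2,v23) [++-] → (1.44612, -0.201061, 0.2763)–(0.492, -1.5143, 0.2763)  len=1.6233
  (v23,v2,v3) [-+-] → (1.44612, -0.201061, 0.2763)–(1.5922, 0, 0.2763)  len=0.2485

Chained into 2 loop(s):
  loop 1: 10 segments, perimeter = 14.9842
  loop 2: 10 segments, perimeter = 9.3588
Total perimeter = 24.343


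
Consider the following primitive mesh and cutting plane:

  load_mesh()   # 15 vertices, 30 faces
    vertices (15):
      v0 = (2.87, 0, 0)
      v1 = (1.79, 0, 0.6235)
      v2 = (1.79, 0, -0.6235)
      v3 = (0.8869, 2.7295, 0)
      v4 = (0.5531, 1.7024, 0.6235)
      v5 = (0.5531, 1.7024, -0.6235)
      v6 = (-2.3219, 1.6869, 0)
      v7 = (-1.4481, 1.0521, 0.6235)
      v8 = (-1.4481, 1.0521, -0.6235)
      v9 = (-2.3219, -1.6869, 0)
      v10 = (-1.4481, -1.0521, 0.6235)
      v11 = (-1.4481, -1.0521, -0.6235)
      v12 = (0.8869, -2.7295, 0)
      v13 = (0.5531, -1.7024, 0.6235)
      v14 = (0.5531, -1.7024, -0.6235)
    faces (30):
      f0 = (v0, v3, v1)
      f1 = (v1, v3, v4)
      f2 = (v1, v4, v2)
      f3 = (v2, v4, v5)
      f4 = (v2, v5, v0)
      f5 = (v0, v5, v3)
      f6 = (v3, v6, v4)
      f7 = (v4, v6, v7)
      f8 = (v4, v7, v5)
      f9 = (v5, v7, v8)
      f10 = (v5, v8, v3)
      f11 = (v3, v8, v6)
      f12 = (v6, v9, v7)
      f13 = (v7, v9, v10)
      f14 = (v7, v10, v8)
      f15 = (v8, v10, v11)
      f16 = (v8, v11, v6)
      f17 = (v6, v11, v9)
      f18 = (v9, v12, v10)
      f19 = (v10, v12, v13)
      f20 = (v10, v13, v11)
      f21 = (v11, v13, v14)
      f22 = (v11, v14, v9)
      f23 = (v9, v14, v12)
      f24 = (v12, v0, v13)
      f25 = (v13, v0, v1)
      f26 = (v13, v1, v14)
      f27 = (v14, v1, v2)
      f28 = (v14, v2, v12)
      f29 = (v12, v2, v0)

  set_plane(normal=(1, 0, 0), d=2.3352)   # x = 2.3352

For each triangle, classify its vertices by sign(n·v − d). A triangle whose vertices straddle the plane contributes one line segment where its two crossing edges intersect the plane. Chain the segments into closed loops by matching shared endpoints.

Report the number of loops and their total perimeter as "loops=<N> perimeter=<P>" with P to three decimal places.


Straddling triangles (6 of 30):
  (v0,v3,v1) [+--] → (2.3352, 0.736088, 0)–(2.3352, 0, 0.308748)  len=0.7982
  (v2,v5,v0) [--+] → (2.3352, 0.392958, -0.14392)–(2.3352, 0, -0.308748)  len=0.4261
  (v0,v5,v3) [+--] → (2.3352, 0.392958, -0.14392)–(2.3352, 0.736088, 0)  len=0.3721
  (v12,v0,v13) [-+-] → (2.3352, -0.736088, 0)–(2.3352, -0.392958, 0.14392)  len=0.3721
  (v13,v0,v1) [-+-] → (2.3352, -0.392958, 0.14392)–(2.3352, 0, 0.308748)  len=0.4261
  (v12,v2,v0) [--+] → (2.3352, 0, -0.308748)–(2.3352, -0.736088, 0)  len=0.7982

Chained into 1 loop(s):
  loop 1: 6 segments, perimeter = 3.1929
Total perimeter = 3.193

loops=1 perimeter=3.193


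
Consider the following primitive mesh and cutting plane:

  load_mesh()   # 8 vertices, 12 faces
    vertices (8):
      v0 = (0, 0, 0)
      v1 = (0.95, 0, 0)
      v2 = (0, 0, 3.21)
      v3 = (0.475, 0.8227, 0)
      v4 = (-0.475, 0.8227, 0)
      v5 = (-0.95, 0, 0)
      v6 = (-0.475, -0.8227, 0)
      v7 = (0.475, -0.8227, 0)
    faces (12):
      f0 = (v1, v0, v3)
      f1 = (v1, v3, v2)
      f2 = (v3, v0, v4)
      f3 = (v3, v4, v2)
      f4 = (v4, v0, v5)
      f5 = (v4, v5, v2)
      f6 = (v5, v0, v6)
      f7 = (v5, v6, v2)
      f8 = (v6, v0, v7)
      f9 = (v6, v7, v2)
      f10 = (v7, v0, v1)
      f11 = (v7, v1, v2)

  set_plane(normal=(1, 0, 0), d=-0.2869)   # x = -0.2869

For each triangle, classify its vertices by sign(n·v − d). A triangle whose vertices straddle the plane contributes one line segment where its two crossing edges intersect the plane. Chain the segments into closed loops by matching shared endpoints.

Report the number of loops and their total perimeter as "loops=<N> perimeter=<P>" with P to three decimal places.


Straddling triangles (8 of 12):
  (v3,v0,v4) [++-] → (-0.2869, 0.496911, 0)–(-0.2869, 0.8227, 0)  len=0.3258
  (v3,v4,v2) [+-+] → (-0.2869, 0.8227, 0)–(-0.2869, 0.496911, 1.27116)  len=1.3122
  (v4,v0,v5) [-+-] → (-0.2869, 0.496911, 0)–(-0.2869, 0, 0)  len=0.4969
  (v4,v5,v2) [--+] → (-0.2869, 0, 2.24058)–(-0.2869, 0.496911, 1.27116)  len=1.0894
  (v5,v0,v6) [-+-] → (-0.2869, 0, 0)–(-0.2869, -0.496911, 0)  len=0.4969
  (v5,v6,v2) [--+] → (-0.2869, -0.496911, 1.27116)–(-0.2869, 0, 2.24058)  len=1.0894
  (v6,v0,v7) [-++] → (-0.2869, -0.496911, 0)–(-0.2869, -0.8227, 0)  len=0.3258
  (v6,v7,v2) [-++] → (-0.2869, -0.8227, 0)–(-0.2869, -0.496911, 1.27116)  len=1.3122

Chained into 1 loop(s):
  loop 1: 8 segments, perimeter = 6.4486
Total perimeter = 6.449

loops=1 perimeter=6.449


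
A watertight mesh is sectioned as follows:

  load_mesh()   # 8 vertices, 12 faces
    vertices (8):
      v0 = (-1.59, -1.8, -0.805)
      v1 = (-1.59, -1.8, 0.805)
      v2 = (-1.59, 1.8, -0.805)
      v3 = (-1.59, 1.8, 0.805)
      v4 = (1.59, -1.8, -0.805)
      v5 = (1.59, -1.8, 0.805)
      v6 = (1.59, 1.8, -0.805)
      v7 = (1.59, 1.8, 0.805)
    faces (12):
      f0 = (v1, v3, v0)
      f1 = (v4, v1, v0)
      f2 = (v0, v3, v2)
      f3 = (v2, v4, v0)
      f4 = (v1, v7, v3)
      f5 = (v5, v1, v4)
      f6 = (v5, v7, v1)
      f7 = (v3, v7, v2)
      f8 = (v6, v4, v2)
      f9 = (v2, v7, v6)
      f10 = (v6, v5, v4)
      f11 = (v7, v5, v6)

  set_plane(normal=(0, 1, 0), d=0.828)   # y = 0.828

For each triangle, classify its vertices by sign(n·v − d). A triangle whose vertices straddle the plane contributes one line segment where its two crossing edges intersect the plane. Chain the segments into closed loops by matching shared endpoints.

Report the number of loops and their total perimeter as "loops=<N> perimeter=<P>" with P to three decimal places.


loops=1 perimeter=9.580

Straddling triangles (8 of 12):
  (v1,v3,v0) [-+-] → (-1.59, 0.828, 0.805)–(-1.59, 0.828, 0.3703)  len=0.4347
  (v0,v3,v2) [-++] → (-1.59, 0.828, 0.3703)–(-1.59, 0.828, -0.805)  len=1.1753
  (v2,v4,v0) [+--] → (-0.7314, 0.828, -0.805)–(-1.59, 0.828, -0.805)  len=0.8586
  (v1,v7,v3) [-++] → (0.7314, 0.828, 0.805)–(-1.59, 0.828, 0.805)  len=2.3214
  (v5,v7,v1) [-+-] → (1.59, 0.828, 0.805)–(0.7314, 0.828, 0.805)  len=0.8586
  (v6,v4,v2) [+-+] → (1.59, 0.828, -0.805)–(-0.7314, 0.828, -0.805)  len=2.3214
  (v6,v5,v4) [+--] → (1.59, 0.828, -0.3703)–(1.59, 0.828, -0.805)  len=0.4347
  (v7,v5,v6) [+-+] → (1.59, 0.828, 0.805)–(1.59, 0.828, -0.3703)  len=1.1753

Chained into 1 loop(s):
  loop 1: 8 segments, perimeter = 9.5800
Total perimeter = 9.580


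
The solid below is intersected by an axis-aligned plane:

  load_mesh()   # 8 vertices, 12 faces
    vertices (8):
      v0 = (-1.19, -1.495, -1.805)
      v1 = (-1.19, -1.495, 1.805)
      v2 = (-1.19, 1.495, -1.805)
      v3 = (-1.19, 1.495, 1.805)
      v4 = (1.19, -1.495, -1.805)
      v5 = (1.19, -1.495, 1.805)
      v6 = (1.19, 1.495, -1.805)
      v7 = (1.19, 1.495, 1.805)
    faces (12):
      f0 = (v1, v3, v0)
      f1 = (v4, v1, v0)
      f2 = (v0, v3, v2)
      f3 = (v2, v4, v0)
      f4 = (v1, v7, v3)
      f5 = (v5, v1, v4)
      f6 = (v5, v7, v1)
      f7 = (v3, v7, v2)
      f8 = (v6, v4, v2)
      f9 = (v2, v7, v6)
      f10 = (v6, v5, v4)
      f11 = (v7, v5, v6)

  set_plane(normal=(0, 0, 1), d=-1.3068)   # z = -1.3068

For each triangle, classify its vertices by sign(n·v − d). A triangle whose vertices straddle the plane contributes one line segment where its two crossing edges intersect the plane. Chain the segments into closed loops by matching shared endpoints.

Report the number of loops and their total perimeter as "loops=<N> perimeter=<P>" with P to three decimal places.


loops=1 perimeter=10.740

Straddling triangles (8 of 12):
  (v1,v3,v0) [++-] → (-1.19, -1.08236, -1.3068)–(-1.19, -1.495, -1.3068)  len=0.4126
  (v4,v1,v0) [-+-] → (0.861547, -1.495, -1.3068)–(-1.19, -1.495, -1.3068)  len=2.0515
  (v0,v3,v2) [-+-] → (-1.19, -1.08236, -1.3068)–(-1.19, 1.495, -1.3068)  len=2.5774
  (v5,v1,v4) [++-] → (0.861547, -1.495, -1.3068)–(1.19, -1.495, -1.3068)  len=0.3285
  (v3,v7,v2) [++-] → (-0.861547, 1.495, -1.3068)–(-1.19, 1.495, -1.3068)  len=0.3285
  (v2,v7,v6) [-+-] → (-0.861547, 1.495, -1.3068)–(1.19, 1.495, -1.3068)  len=2.0515
  (v6,v5,v4) [-+-] → (1.19, 1.08236, -1.3068)–(1.19, -1.495, -1.3068)  len=2.5774
  (v7,v5,v6) [++-] → (1.19, 1.08236, -1.3068)–(1.19, 1.495, -1.3068)  len=0.4126

Chained into 1 loop(s):
  loop 1: 8 segments, perimeter = 10.7400
Total perimeter = 10.740


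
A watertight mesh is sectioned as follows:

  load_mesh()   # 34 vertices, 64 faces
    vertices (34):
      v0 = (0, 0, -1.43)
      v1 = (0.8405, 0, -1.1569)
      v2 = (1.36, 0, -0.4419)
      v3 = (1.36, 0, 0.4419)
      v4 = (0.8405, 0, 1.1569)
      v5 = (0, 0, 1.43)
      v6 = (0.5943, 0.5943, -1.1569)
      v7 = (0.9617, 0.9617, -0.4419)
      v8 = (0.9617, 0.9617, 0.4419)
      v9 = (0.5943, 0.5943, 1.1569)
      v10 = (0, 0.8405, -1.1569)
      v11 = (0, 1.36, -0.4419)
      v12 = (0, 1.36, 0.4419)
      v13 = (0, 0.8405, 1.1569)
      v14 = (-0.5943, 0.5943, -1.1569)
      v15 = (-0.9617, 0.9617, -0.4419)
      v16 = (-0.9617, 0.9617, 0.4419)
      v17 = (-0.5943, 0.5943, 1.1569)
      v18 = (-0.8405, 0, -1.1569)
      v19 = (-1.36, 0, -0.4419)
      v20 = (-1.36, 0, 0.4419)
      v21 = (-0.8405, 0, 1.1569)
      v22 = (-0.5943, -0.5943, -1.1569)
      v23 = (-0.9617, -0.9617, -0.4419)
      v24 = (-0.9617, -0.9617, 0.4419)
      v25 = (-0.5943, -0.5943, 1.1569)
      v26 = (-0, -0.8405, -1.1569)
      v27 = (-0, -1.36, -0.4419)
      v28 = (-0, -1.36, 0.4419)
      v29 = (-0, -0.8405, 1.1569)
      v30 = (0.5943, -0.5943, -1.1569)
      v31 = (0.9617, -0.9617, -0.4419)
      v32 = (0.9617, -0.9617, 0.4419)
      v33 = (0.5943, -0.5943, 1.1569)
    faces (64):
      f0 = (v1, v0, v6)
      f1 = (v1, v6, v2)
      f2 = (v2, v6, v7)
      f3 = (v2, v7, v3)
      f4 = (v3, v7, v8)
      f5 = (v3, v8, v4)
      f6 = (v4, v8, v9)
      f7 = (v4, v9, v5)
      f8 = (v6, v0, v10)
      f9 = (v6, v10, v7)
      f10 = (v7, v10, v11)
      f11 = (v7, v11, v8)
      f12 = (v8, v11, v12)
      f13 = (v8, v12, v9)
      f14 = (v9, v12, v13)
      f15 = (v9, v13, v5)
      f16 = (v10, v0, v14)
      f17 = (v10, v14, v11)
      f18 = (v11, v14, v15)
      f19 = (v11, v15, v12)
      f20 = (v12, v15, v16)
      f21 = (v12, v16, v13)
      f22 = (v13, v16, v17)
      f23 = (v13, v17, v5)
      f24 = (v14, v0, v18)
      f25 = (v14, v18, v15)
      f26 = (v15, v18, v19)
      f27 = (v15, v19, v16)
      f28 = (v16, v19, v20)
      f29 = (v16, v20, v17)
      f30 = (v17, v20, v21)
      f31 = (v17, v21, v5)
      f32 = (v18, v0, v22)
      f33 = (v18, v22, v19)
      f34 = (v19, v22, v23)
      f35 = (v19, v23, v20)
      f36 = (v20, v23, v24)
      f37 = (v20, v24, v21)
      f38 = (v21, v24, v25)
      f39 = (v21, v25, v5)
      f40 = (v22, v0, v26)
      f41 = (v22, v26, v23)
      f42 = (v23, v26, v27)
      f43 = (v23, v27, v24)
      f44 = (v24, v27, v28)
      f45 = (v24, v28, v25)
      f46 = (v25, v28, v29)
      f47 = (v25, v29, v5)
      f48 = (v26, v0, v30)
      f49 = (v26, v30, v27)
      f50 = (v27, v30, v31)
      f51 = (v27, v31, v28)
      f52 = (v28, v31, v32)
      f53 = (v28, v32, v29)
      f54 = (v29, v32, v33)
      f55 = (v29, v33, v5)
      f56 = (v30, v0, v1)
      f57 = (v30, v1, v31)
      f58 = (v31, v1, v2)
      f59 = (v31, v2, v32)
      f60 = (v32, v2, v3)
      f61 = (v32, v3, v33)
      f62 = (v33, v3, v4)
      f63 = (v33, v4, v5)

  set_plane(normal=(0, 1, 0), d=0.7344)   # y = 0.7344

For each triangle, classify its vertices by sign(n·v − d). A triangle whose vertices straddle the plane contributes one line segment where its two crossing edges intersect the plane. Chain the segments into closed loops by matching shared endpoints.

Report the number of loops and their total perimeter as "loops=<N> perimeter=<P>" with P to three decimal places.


Straddling triangles (20 of 64):
  (v2,v6,v7) [--+] → (0.7344, 0.7344, -0.88425)–(1.05584, 0.7344, -0.4419)  len=0.5468
  (v2,v7,v3) [-+-] → (1.05584, 0.7344, -0.4419)–(1.05584, 0.7344, -0.233012)  len=0.2089
  (v3,v7,v8) [-++] → (1.05584, 0.7344, -0.233012)–(1.05584, 0.7344, 0.4419)  len=0.6749
  (v3,v8,v4) [-+-] → (1.05584, 0.7344, 0.4419)–(0.933054, 0.7344, 0.610892)  len=0.2089
  (v4,v8,v9) [-+-] → (0.933054, 0.7344, 0.610892)–(0.7344, 0.7344, 0.88425)  len=0.3379
  (v6,v0,v10) [--+] → (0, 0.7344, -1.19137)–(0.256114, 0.7344, -1.1569)  len=0.2584
  (v6,v10,v7) [-++] → (0.256114, 0.7344, -1.1569)–(0.7344, 0.7344, -0.88425)  len=0.5505
  (v8,v12,v9) [++-] → (0.485561, 0.7344, 1.02608)–(0.7344, 0.7344, 0.88425)  len=0.2864
  (v9,v12,v13) [-++] → (0.485561, 0.7344, 1.02608)–(0.256114, 0.7344, 1.1569)  len=0.2641
  (v9,v13,v5) [-+-] → (0.256114, 0.7344, 1.1569)–(0, 0.7344, 1.19137)  len=0.2584
  (v10,v0,v14) [+--] → (0, 0.7344, -1.19137)–(-0.256114, 0.7344, -1.1569)  len=0.2584
  (v10,v14,v11) [+-+] → (-0.256114, 0.7344, -1.1569)–(-0.485561, 0.7344, -1.02608)  len=0.2641
  (v11,v14,v15) [+-+] → (-0.485561, 0.7344, -1.02608)–(-0.7344, 0.7344, -0.88425)  len=0.2864
  (v13,v16,v17) [++-] → (-0.7344, 0.7344, 0.88425)–(-0.256114, 0.7344, 1.1569)  len=0.5505
  (v13,v17,v5) [+--] → (-0.256114, 0.7344, 1.1569)–(0, 0.7344, 1.19137)  len=0.2584
  (v14,v18,v15) [--+] → (-0.933054, 0.7344, -0.610892)–(-0.7344, 0.7344, -0.88425)  len=0.3379
  (v15,v18,v19) [+--] → (-0.933054, 0.7344, -0.610892)–(-1.05584, 0.7344, -0.4419)  len=0.2089
  (v15,v19,v16) [+-+] → (-1.05584, 0.7344, -0.4419)–(-1.05584, 0.7344, 0.233012)  len=0.6749
  (v16,v19,v20) [+--] → (-1.05584, 0.7344, 0.233012)–(-1.05584, 0.7344, 0.4419)  len=0.2089
  (v16,v20,v17) [+--] → (-1.05584, 0.7344, 0.4419)–(-0.7344, 0.7344, 0.88425)  len=0.5468

Chained into 1 loop(s):
  loop 1: 20 segments, perimeter = 7.1907
Total perimeter = 7.191

loops=1 perimeter=7.191


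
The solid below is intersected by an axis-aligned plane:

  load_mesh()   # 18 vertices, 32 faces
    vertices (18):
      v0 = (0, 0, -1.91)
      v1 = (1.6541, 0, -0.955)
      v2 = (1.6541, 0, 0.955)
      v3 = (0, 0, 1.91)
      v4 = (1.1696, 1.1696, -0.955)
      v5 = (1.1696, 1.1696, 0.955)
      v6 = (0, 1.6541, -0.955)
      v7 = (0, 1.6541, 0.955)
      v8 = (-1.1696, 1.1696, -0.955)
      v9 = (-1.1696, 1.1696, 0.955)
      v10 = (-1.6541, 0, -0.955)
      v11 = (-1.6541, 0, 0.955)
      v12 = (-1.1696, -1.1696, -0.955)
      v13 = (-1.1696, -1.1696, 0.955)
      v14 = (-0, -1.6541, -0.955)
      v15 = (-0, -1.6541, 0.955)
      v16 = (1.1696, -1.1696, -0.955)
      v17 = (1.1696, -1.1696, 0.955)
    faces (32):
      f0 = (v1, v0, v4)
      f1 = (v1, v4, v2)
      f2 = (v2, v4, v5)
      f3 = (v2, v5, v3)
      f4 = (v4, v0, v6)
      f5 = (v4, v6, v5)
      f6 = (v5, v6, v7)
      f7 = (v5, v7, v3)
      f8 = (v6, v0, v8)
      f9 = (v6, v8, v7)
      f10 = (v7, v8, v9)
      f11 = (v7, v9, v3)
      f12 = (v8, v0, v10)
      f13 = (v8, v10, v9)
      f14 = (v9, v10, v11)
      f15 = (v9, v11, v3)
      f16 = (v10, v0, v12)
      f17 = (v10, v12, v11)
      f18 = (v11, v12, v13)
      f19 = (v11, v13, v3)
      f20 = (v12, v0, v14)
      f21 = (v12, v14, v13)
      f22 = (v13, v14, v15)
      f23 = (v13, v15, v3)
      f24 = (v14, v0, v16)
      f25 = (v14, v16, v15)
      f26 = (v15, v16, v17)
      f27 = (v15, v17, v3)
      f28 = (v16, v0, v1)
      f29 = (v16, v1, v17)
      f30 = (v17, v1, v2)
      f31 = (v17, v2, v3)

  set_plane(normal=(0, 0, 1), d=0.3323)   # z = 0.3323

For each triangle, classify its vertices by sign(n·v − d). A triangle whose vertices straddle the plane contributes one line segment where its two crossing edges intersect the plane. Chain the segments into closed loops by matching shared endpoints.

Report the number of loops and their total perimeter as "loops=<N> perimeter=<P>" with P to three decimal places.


loops=1 perimeter=10.128

Straddling triangles (16 of 32):
  (v1,v4,v2) [--+] → (1.49614, 0.381314, 0.3323)–(1.6541, 0, 0.3323)  len=0.4127
  (v2,v4,v5) [+-+] → (1.49614, 0.381314, 0.3323)–(1.1696, 1.1696, 0.3323)  len=0.8532
  (v4,v6,v5) [--+] → (0.788286, 1.32756, 0.3323)–(1.1696, 1.1696, 0.3323)  len=0.4127
  (v5,v6,v7) [+-+] → (0.788286, 1.32756, 0.3323)–(0, 1.6541, 0.3323)  len=0.8532
  (v6,v8,v7) [--+] → (-0.381314, 1.49614, 0.3323)–(0, 1.6541, 0.3323)  len=0.4127
  (v7,v8,v9) [+-+] → (-0.381314, 1.49614, 0.3323)–(-1.1696, 1.1696, 0.3323)  len=0.8532
  (v8,v10,v9) [--+] → (-1.32756, 0.788286, 0.3323)–(-1.1696, 1.1696, 0.3323)  len=0.4127
  (v9,v10,v11) [+-+] → (-1.32756, 0.788286, 0.3323)–(-1.6541, 0, 0.3323)  len=0.8532
  (v10,v12,v11) [--+] → (-1.49614, -0.381314, 0.3323)–(-1.6541, 0, 0.3323)  len=0.4127
  (v11,v12,v13) [+-+] → (-1.49614, -0.381314, 0.3323)–(-1.1696, -1.1696, 0.3323)  len=0.8532
  (v12,v14,v13) [--+] → (-0.788286, -1.32756, 0.3323)–(-1.1696, -1.1696, 0.3323)  len=0.4127
  (v13,v14,v15) [+-+] → (-0.788286, -1.32756, 0.3323)–(0, -1.6541, 0.3323)  len=0.8532
  (v14,v16,v15) [--+] → (0.381314, -1.49614, 0.3323)–(0, -1.6541, 0.3323)  len=0.4127
  (v15,v16,v17) [+-+] → (0.381314, -1.49614, 0.3323)–(1.1696, -1.1696, 0.3323)  len=0.8532
  (v16,v1,v17) [--+] → (1.32756, -0.788286, 0.3323)–(1.1696, -1.1696, 0.3323)  len=0.4127
  (v17,v1,v2) [+-+] → (1.32756, -0.788286, 0.3323)–(1.6541, 0, 0.3323)  len=0.8532

Chained into 1 loop(s):
  loop 1: 16 segments, perimeter = 10.1278
Total perimeter = 10.128
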